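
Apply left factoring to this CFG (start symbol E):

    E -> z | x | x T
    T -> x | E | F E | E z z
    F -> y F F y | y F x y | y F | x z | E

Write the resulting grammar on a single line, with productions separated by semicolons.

E -> z | x E'; T -> x | F E | E T'; F -> x z | E | y F F'; E' -> epsilon | T; T' -> epsilon | z z; F' -> F y | x y | epsilon

E has alternatives sharing prefix 'x': factor to E → x E' with E' → ε | T.
T has alternatives sharing prefix 'E': factor to T → E T' with T' → ε | z z.
F has alternatives sharing prefix 'y F': factor to F → y F F' with F' → F y | x y | ε.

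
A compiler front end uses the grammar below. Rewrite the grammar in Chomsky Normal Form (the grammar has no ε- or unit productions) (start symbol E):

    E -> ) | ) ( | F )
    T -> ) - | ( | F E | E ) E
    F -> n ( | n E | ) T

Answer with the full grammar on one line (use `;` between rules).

E -> ) | X1 X2 | F X1; T -> X1 X3 | ( | F E | E Y1; F -> X4 X2 | X4 E | X1 T; X1 -> ); X2 -> (; X3 -> -; X4 -> n; Y1 -> X1 E

Introduce a nonterminal for each terminal appearing in a rule of length ≥ 2: X1 → ), X2 → (, X3 → -, X4 → n.
Binarize each right-hand side of length ≥ 3 by chaining fresh nonterminals (Y1, Y2, …): affected rules were T → E X1 E.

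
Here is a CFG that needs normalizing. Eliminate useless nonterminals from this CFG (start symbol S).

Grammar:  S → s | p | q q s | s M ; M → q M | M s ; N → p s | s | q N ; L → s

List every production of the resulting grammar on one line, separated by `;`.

Generating nonterminals: {L, N, S}.
Reachable from S after that: {S}.
Removed useless symbols: {L, M, N} and every production mentioning them.

S → s | p | q q s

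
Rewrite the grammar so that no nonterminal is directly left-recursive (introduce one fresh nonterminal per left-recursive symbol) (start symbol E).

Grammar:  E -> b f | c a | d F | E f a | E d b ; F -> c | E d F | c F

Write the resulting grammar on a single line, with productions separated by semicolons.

Left recursion appears on E.
For E: α = {f a, d b}, β = {b f, c a, d F}. Rewrite as E → β E' and E' → α E' | ε.

E -> b f E' | c a E' | d F E'; F -> c | E d F | c F; E' -> f a E' | d b E' | ε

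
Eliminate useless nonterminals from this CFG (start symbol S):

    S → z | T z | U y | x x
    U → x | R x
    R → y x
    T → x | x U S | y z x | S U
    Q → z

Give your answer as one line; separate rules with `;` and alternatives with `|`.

S → z | T z | U y | x x; U → x | R x; R → y x; T → x | x U S | y z x | S U

Generating nonterminals: {Q, R, S, T, U}.
Reachable from S after that: {R, S, T, U}.
Removed useless symbols: {Q} and every production mentioning them.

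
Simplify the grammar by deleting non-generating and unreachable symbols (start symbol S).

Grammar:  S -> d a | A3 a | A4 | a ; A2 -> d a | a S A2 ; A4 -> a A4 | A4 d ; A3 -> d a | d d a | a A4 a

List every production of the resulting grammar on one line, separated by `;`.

S -> d a | A3 a | a; A3 -> d a | d d a

Generating nonterminals: {A2, A3, S}.
Reachable from S after that: {A3, S}.
Removed useless symbols: {A2, A4} and every production mentioning them.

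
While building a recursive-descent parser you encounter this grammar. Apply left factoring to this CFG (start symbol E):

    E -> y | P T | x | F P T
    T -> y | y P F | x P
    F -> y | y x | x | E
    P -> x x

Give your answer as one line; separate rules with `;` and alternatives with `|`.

E -> y | P T | x | F P T; T -> x P | y T'; F -> x | E | y F'; P -> x x; T' -> ε | P F; F' -> ε | x

T has alternatives sharing prefix 'y': factor to T → y T' with T' → ε | P F.
F has alternatives sharing prefix 'y': factor to F → y F' with F' → ε | x.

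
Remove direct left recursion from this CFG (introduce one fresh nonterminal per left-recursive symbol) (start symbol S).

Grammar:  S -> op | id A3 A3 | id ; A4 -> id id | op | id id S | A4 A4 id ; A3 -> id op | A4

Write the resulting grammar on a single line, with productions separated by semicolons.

Directly left-recursive nonterminal: A4.
For A4: α = {A4 id}, β = {id id, op, id id S}. Rewrite as A4 → β A4' and A4' → α A4' | ε.

S -> op | id A3 A3 | id; A4 -> id id A4' | op A4' | id id S A4'; A3 -> id op | A4; A4' -> A4 id A4' | ε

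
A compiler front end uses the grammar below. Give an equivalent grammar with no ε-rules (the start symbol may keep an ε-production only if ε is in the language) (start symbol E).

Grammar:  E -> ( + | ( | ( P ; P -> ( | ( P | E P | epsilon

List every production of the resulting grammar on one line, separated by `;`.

Nullable nonterminals: {P}.
ε ∉ L(G), so no ε-production is kept.
Add the nullable-subset variants: P → E P gives E P | E.

E -> ( + | ( | ( P; P -> ( | ( P | E P | E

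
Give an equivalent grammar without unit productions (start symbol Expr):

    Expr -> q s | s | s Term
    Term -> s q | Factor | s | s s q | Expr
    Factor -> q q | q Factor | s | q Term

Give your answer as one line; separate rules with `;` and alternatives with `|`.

Unit pairs: Term ⇒* {Expr, Factor}.
Replace each nonterminal's rules with the union of the non-unit rules of every nonterminal it unit-derives.

Expr -> q s | s | s Term; Term -> s q | s | s s q | q q | q Factor | q Term | q s | s Term; Factor -> q q | q Factor | s | q Term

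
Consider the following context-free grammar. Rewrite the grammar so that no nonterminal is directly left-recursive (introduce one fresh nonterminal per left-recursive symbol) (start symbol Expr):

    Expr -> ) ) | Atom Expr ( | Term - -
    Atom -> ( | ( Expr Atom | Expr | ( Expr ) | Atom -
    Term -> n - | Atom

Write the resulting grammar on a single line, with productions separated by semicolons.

Directly left-recursive nonterminal: Atom.
For Atom: α = {-}, β = {(, ( Expr Atom, Expr, ( Expr )}. Rewrite as Atom → β Atom1 and Atom1 → α Atom1 | ε.

Expr -> ) ) | Atom Expr ( | Term - -; Atom -> ( Atom1 | ( Expr Atom Atom1 | Expr Atom1 | ( Expr ) Atom1; Term -> n - | Atom; Atom1 -> - Atom1 | ε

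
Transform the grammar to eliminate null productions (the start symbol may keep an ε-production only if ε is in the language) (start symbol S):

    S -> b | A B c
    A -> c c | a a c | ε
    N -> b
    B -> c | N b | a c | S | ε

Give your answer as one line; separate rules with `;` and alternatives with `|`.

Nullable set = {A, B}.
ε ∉ L(G), so no ε-production is kept.
Expand every rule over subsets of its nullable positions: S → A B c gives A B c | A c | B c | c.

S -> b | A B c | A c | B c | c; A -> c c | a a c; N -> b; B -> c | N b | a c | S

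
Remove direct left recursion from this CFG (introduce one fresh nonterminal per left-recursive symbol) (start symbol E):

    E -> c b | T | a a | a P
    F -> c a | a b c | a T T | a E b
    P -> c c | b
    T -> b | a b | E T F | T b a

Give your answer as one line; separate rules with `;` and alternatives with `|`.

Directly left-recursive nonterminal: T.
For T: α = {b a}, β = {b, a b, E T F}. Rewrite as T → β T' and T' → α T' | ε.

E -> c b | T | a a | a P; F -> c a | a b c | a T T | a E b; P -> c c | b; T -> b T' | a b T' | E T F T'; T' -> b a T' | ε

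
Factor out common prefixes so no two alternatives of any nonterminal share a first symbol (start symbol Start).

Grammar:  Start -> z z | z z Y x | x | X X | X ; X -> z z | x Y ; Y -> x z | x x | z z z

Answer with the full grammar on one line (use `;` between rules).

Start has alternatives sharing prefix 'z z': factor to Start → z z Start1 with Start1 → ε | Y x.
Start has alternatives sharing prefix 'X': factor to Start → X Start2 with Start2 → X | ε.
Y has alternatives sharing prefix 'x': factor to Y → x Y1 with Y1 → z | x.

Start -> x | z z Start1 | X Start2; X -> z z | x Y; Y -> z z z | x Y1; Start1 -> eps | Y x; Start2 -> X | eps; Y1 -> z | x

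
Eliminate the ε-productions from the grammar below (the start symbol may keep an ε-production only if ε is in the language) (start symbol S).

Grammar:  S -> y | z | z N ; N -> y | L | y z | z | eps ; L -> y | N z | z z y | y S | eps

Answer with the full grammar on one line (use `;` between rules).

S -> y | z | z N; N -> y | L | y z | z; L -> y | N z | z | z z y | y S

Nullable set = {L, N}.
ε ∉ L(G), so no ε-production is kept.
Expand every rule over subsets of its nullable positions: L → N z gives N z | z.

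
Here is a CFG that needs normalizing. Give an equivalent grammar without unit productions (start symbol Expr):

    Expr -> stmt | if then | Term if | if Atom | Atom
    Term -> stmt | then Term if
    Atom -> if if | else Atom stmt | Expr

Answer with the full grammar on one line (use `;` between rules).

Expr -> if if | else Atom stmt | stmt | if then | Term if | if Atom; Term -> stmt | then Term if; Atom -> if if | else Atom stmt | stmt | if then | Term if | if Atom

Unit pairs: Atom ⇒* {Expr}; Expr ⇒* {Atom}.
Replace each nonterminal's rules with the union of the non-unit rules of every nonterminal it unit-derives.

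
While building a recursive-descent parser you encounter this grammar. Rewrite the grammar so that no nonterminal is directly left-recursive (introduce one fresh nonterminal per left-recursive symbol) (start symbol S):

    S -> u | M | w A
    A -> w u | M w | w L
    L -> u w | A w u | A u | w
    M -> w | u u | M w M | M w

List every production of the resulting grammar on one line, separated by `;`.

Left recursion appears on M.
For M: α = {w M, w}, β = {w, u u}. Rewrite as M → β M' and M' → α M' | ε.

S -> u | M | w A; A -> w u | M w | w L; L -> u w | A w u | A u | w; M -> w M' | u u M'; M' -> w M M' | w M' | eps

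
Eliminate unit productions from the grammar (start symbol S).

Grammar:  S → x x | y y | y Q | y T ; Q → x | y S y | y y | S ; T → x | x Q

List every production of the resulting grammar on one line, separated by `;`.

S → x x | y y | y Q | y T; Q → x x | y y | y Q | y T | x | y S y; T → x | x Q

Unit pairs: Q ⇒* {S}.
For each unit pair (A, B), copy every non-unit production of B to A, then drop all unit productions.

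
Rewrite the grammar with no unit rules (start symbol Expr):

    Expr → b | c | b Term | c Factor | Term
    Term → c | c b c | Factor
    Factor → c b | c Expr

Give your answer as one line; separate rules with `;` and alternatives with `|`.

Unit pairs: Expr ⇒* {Factor, Term}; Term ⇒* {Factor}.
For each unit pair (A, B), copy every non-unit production of B to A, then drop all unit productions.

Expr → c | c b c | c b | c Expr | b | b Term | c Factor; Term → c | c b c | c b | c Expr; Factor → c b | c Expr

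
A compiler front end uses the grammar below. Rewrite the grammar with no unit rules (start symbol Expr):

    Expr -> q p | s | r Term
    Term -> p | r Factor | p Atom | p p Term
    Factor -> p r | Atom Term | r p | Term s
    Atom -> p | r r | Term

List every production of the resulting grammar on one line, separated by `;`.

Unit pairs: Atom ⇒* {Term}.
For every A with A ⇒* B via unit rules, add B's non-unit alternatives to A; then delete every rule of the form X → Y.

Expr -> q p | s | r Term; Term -> p | r Factor | p Atom | p p Term; Factor -> p r | Atom Term | r p | Term s; Atom -> p | r Factor | p Atom | p p Term | r r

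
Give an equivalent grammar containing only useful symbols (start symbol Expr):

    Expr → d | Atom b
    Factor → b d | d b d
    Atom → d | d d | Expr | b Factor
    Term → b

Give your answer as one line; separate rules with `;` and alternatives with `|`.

Generating nonterminals: {Atom, Expr, Factor, Term}.
Reachable from Expr after that: {Atom, Expr, Factor}.
Removed useless symbols: {Term} and every production mentioning them.

Expr → d | Atom b; Factor → b d | d b d; Atom → d | d d | Expr | b Factor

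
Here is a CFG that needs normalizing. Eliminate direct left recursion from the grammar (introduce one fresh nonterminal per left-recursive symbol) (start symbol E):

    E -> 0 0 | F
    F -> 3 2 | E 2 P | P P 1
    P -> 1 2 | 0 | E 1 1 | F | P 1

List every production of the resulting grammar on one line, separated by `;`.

Directly left-recursive nonterminal: P.
For P: α = {1}, β = {1 2, 0, E 1 1, F}. Rewrite as P → β P' and P' → α P' | ε.

E -> 0 0 | F; F -> 3 2 | E 2 P | P P 1; P -> 1 2 P' | 0 P' | E 1 1 P' | F P'; P' -> 1 P' | ε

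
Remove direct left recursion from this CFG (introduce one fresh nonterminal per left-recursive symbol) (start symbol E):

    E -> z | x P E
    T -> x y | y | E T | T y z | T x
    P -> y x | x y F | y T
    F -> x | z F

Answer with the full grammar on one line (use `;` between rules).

E -> z | x P E; T -> x y T' | y T' | E T T'; P -> y x | x y F | y T; F -> x | z F; T' -> y z T' | x T' | ε

Left recursion appears on T.
For T: α = {y z, x}, β = {x y, y, E T}. Rewrite as T → β T' and T' → α T' | ε.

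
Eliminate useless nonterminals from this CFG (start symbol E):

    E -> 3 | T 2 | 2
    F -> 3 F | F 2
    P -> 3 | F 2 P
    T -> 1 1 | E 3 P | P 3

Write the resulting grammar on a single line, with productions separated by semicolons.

E -> 3 | T 2 | 2; P -> 3; T -> 1 1 | E 3 P | P 3

Generating nonterminals: {E, P, T}.
Reachable from E after that: {E, P, T}.
Removed useless symbols: {F} and every production mentioning them.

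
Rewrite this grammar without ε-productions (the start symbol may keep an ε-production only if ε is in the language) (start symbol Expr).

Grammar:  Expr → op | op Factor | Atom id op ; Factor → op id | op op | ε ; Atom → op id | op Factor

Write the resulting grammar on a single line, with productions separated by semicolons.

The nullable symbols are {Factor}.
ε ∉ L(G), so no ε-production is kept.
Add the nullable-subset variants: Atom → op Factor gives op Factor | op.

Expr → op | op Factor | Atom id op; Factor → op id | op op; Atom → op id | op Factor | op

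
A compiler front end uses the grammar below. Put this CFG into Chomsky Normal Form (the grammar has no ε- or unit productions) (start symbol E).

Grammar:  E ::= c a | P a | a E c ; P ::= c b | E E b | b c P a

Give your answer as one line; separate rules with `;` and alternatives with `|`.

Introduce a nonterminal for each terminal appearing in a rule of length ≥ 2: X1 → c, X2 → a, X3 → b.
Binarize each right-hand side of length ≥ 3 by chaining fresh nonterminals (Y1, Y2, …): affected rules were E → X2 E X1; P → E E X3; P → X3 X1 P X2.

E ::= X1 X2 | P X2 | X2 Y1; P ::= X1 X3 | E Y2 | X3 Y3; X1 ::= c; X2 ::= a; X3 ::= b; Y1 ::= E X1; Y2 ::= E X3; Y3 ::= X1 Y4; Y4 ::= P X2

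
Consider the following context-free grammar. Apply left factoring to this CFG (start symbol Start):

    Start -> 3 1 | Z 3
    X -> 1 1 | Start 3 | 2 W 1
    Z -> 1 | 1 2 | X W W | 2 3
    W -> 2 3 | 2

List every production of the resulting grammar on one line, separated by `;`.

Z has alternatives sharing prefix '1': factor to Z → 1 Z1 with Z1 → ε | 2.
W has alternatives sharing prefix '2': factor to W → 2 W1 with W1 → 3 | ε.

Start -> 3 1 | Z 3; X -> 1 1 | Start 3 | 2 W 1; Z -> X W W | 2 3 | 1 Z1; W -> 2 W1; Z1 -> ε | 2; W1 -> 3 | ε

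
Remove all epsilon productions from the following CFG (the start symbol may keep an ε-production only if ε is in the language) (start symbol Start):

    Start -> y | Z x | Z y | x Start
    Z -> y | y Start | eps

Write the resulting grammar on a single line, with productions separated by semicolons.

Start -> y | Z x | x | Z y | x Start; Z -> y | y Start

The nullable symbols are {Z}.
ε ∉ L(G), so no ε-production is kept.
Add the nullable-subset variants: Start → Z x gives Z x | x.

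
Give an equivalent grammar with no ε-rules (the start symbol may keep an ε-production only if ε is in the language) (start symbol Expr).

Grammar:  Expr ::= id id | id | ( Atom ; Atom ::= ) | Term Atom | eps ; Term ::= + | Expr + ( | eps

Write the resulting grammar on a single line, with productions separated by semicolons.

Expr ::= id id | id | ( Atom | (; Atom ::= ) | Term Atom | Term; Term ::= + | Expr + (

The nullable symbols are {Atom, Term}.
ε ∉ L(G), so no ε-production is kept.
For each production, add variants omitting each subset of nullable occurrences: Expr → ( Atom gives ( Atom | (. Atom → Term Atom gives Term Atom | Term.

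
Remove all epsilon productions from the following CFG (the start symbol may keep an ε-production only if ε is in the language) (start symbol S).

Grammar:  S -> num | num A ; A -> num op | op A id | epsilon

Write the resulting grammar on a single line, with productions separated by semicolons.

The nullable symbols are {A}.
ε ∉ L(G), so no ε-production is kept.
For each production, add variants omitting each subset of nullable occurrences: A → op A id gives op A id | op id.

S -> num | num A; A -> num op | op A id | op id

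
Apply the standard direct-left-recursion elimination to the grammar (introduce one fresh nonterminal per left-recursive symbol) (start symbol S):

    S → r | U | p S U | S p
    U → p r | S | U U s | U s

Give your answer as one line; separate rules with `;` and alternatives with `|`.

S, U are directly left-recursive.
For S: α = {p}, β = {r, U, p S U}. Rewrite as S → β S' and S' → α S' | ε.
For U: α = {U s, s}, β = {p r, S}. Rewrite as U → β U' and U' → α U' | ε.

S → r S' | U S' | p S U S'; U → p r U' | S U'; S' → p S' | ε; U' → U s U' | s U' | ε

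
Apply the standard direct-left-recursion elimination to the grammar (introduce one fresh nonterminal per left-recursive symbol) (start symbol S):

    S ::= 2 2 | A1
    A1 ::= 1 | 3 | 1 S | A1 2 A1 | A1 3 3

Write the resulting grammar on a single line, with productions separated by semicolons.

S ::= 2 2 | A1; A1 ::= 1 A1' | 3 A1' | 1 S A1'; A1' ::= 2 A1 A1' | 3 3 A1' | ε

Directly left-recursive nonterminal: A1.
For A1: α = {2 A1, 3 3}, β = {1, 3, 1 S}. Rewrite as A1 → β A1' and A1' → α A1' | ε.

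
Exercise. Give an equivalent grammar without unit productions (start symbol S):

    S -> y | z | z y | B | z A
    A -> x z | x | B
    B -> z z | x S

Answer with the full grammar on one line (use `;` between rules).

S -> z z | x S | y | z | z y | z A; A -> z z | x S | x z | x; B -> z z | x S

Unit pairs: A ⇒* {B}; S ⇒* {B}.
For every A with A ⇒* B via unit rules, add B's non-unit alternatives to A; then delete every rule of the form X → Y.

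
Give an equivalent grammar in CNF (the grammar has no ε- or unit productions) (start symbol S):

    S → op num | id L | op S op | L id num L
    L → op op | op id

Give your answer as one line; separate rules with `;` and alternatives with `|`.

S → X1 X2 | X3 L | X1 Y1 | L Y2; L → X1 X1 | X1 X3; X1 → op; X2 → num; X3 → id; Y1 → S X1; Y2 → X3 Y3; Y3 → X2 L

Introduce a nonterminal for each terminal appearing in a rule of length ≥ 2: X1 → op, X2 → num, X3 → id.
Binarize each right-hand side of length ≥ 3 by chaining fresh nonterminals (Y1, Y2, …): affected rules were S → X1 S X1; S → L X3 X2 L.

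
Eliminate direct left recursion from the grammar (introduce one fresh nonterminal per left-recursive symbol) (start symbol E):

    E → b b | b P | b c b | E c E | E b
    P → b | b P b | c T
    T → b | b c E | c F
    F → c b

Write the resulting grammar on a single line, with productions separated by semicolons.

E is directly left-recursive.
For E: α = {c E, b}, β = {b b, b P, b c b}. Rewrite as E → β E' and E' → α E' | ε.

E → b b E' | b P E' | b c b E'; P → b | b P b | c T; T → b | b c E | c F; F → c b; E' → c E E' | b E' | ε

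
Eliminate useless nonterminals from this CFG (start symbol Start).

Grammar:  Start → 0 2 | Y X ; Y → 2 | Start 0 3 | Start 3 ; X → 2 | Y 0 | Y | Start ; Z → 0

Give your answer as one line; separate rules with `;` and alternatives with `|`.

Start → 0 2 | Y X; Y → 2 | Start 0 3 | Start 3; X → 2 | Y 0 | Y | Start

Generating nonterminals: {Start, X, Y, Z}.
Reachable from Start after that: {Start, X, Y}.
Removed useless symbols: {Z} and every production mentioning them.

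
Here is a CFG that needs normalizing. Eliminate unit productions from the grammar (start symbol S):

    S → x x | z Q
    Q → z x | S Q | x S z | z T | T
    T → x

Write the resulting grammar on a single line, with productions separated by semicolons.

S → x x | z Q; Q → z x | S Q | x S z | z T | x; T → x

Unit pairs: Q ⇒* {T}.
For every A with A ⇒* B via unit rules, add B's non-unit alternatives to A; then delete every rule of the form X → Y.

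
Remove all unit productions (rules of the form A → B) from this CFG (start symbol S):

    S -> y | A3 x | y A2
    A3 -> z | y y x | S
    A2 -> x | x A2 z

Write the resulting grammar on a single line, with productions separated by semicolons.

Unit pairs: A3 ⇒* {S}.
Replace each nonterminal's rules with the union of the non-unit rules of every nonterminal it unit-derives.

S -> y | A3 x | y A2; A3 -> y | A3 x | y A2 | z | y y x; A2 -> x | x A2 z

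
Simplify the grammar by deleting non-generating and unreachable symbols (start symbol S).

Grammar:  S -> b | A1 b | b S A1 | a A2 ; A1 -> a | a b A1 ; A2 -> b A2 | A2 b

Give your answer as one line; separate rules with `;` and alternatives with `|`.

S -> b | A1 b | b S A1; A1 -> a | a b A1

Generating nonterminals: {A1, S}.
Reachable from S after that: {A1, S}.
Removed useless symbols: {A2} and every production mentioning them.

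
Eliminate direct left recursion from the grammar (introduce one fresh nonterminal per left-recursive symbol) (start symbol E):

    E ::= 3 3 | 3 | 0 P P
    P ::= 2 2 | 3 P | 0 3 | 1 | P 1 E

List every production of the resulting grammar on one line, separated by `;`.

E ::= 3 3 | 3 | 0 P P; P ::= 2 2 P' | 3 P P' | 0 3 P' | 1 P'; P' ::= 1 E P' | ε

P is directly left-recursive.
For P: α = {1 E}, β = {2 2, 3 P, 0 3, 1}. Rewrite as P → β P' and P' → α P' | ε.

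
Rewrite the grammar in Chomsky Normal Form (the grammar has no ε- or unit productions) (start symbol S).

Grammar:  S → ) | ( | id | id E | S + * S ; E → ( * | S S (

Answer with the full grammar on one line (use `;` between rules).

S → ) | ( | id | X1 E | S Y1; E → X4 X3 | S Y3; X1 → id; X2 → +; X3 → *; X4 → (; Y1 → X2 Y2; Y2 → X3 S; Y3 → S X4

Introduce a nonterminal for each terminal appearing in a rule of length ≥ 2: X1 → id, X2 → +, X3 → *, X4 → (.
Binarize each right-hand side of length ≥ 3 by chaining fresh nonterminals (Y1, Y2, …): affected rules were S → S X2 X3 S; E → S S X4.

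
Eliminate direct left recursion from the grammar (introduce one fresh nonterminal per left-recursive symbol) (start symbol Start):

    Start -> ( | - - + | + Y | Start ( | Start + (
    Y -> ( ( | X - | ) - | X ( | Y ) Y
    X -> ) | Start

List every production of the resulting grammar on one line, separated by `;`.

Start -> ( Start1 | - - + Start1 | + Y Start1; Y -> ( ( Y1 | X - Y1 | ) - Y1 | X ( Y1; X -> ) | Start; Start1 -> ( Start1 | + ( Start1 | ε; Y1 -> ) Y Y1 | ε

Start, Y are directly left-recursive.
For Start: α = {(, + (}, β = {(, - - +, + Y}. Rewrite as Start → β Start1 and Start1 → α Start1 | ε.
For Y: α = {) Y}, β = {( (, X -, ) -, X (}. Rewrite as Y → β Y1 and Y1 → α Y1 | ε.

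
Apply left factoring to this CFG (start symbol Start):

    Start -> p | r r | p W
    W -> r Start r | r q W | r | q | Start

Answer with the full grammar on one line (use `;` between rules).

Start -> r r | p Start1; W -> q | Start | r W1; Start1 -> eps | W; W1 -> Start r | q W | eps

Start has alternatives sharing prefix 'p': factor to Start → p Start1 with Start1 → ε | W.
W has alternatives sharing prefix 'r': factor to W → r W1 with W1 → Start r | q W | ε.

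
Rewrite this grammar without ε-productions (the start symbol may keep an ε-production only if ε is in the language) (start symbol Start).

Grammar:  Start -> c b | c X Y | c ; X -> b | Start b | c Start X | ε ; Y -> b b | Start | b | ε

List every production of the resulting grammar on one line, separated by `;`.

Start -> c b | c X Y | c X | c Y | c; X -> b | Start b | c Start X | c Start; Y -> b b | Start | b

Nullable nonterminals: {X, Y}.
ε ∉ L(G), so no ε-production is kept.
Add the nullable-subset variants: Start → c X Y gives c X Y | c X | c Y | c. X → c Start X gives c Start X | c Start.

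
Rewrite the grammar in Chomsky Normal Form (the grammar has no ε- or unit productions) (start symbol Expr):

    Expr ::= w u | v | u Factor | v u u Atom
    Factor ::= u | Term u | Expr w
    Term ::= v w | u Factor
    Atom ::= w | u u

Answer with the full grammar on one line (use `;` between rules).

Introduce a nonterminal for each terminal appearing in a rule of length ≥ 2: X1 → w, X2 → u, X3 → v.
Binarize each right-hand side of length ≥ 3 by chaining fresh nonterminals (Y1, Y2, …): affected rules were Expr → X3 X2 X2 Atom.

Expr ::= X1 X2 | v | X2 Factor | X3 Y1; Factor ::= u | Term X2 | Expr X1; Term ::= X3 X1 | X2 Factor; Atom ::= w | X2 X2; X1 ::= w; X2 ::= u; X3 ::= v; Y1 ::= X2 Y2; Y2 ::= X2 Atom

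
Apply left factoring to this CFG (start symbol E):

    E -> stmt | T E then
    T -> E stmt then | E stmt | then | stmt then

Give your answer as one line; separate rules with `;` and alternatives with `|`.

E -> stmt | T E then; T -> then | stmt then | E stmt T'; T' -> then | epsilon

T has alternatives sharing prefix 'E stmt': factor to T → E stmt T' with T' → then | ε.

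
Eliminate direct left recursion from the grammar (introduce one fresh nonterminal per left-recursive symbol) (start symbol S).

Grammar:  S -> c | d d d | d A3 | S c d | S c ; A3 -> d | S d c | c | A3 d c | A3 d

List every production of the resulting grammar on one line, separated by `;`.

Directly left-recursive nonterminals: S, A3.
For S: α = {c d, c}, β = {c, d d d, d A3}. Rewrite as S → β S' and S' → α S' | ε.
For A3: α = {d c, d}, β = {d, S d c, c}. Rewrite as A3 → β A3' and A3' → α A3' | ε.

S -> c S' | d d d S' | d A3 S'; A3 -> d A3' | S d c A3' | c A3'; S' -> c d S' | c S' | ε; A3' -> d c A3' | d A3' | ε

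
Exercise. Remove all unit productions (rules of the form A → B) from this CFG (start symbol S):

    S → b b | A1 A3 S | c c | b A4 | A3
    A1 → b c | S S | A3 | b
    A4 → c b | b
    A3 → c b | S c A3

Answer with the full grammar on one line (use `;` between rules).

S → b b | A1 A3 S | c c | b A4 | c b | S c A3; A1 → b c | S S | b | c b | S c A3; A4 → c b | b; A3 → c b | S c A3

Unit pairs: A1 ⇒* {A3}; S ⇒* {A3}.
For every A with A ⇒* B via unit rules, add B's non-unit alternatives to A; then delete every rule of the form X → Y.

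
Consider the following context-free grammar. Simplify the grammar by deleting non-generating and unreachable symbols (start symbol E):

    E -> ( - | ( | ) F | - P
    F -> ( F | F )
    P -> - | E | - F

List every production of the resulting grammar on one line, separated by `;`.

E -> ( - | ( | - P; P -> - | E

Generating nonterminals: {E, P}.
Reachable from E after that: {E, P}.
Removed useless symbols: {F} and every production mentioning them.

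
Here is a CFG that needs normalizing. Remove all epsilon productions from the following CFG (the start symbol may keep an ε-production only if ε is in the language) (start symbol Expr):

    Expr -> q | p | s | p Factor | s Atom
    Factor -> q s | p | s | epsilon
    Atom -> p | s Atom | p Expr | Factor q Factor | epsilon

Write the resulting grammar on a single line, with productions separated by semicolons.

Nullable nonterminals: {Atom, Factor}.
ε ∉ L(G), so no ε-production is kept.
For each production, add variants omitting each subset of nullable occurrences: Atom → s Atom gives s Atom | s. Atom → Factor q Factor gives Factor q Factor | Factor q | q Factor | q.

Expr -> q | p | s | p Factor | s Atom; Factor -> q s | p | s; Atom -> p | s Atom | s | p Expr | Factor q Factor | Factor q | q Factor | q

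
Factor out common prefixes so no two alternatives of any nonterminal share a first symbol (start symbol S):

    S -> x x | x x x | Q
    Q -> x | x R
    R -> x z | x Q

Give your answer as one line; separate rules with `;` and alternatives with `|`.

S -> Q | x x S'; Q -> x Q'; R -> x R'; S' -> ε | x; Q' -> ε | R; R' -> z | Q

S has alternatives sharing prefix 'x x': factor to S → x x S' with S' → ε | x.
Q has alternatives sharing prefix 'x': factor to Q → x Q' with Q' → ε | R.
R has alternatives sharing prefix 'x': factor to R → x R' with R' → z | Q.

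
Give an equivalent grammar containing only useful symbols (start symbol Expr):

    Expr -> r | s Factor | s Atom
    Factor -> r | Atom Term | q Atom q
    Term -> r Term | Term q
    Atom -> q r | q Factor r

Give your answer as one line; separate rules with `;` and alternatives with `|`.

Generating nonterminals: {Atom, Expr, Factor}.
Reachable from Expr after that: {Atom, Expr, Factor}.
Removed useless symbols: {Term} and every production mentioning them.

Expr -> r | s Factor | s Atom; Factor -> r | q Atom q; Atom -> q r | q Factor r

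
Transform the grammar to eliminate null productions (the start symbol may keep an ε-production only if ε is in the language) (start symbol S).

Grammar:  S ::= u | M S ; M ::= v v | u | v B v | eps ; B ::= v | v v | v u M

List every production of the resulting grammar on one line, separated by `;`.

S ::= u | M S; M ::= v v | u | v B v; B ::= v | v v | v u M | v u

Nullable set = {M}.
ε ∉ L(G), so no ε-production is kept.
Add the nullable-subset variants: B → v u M gives v u M | v u.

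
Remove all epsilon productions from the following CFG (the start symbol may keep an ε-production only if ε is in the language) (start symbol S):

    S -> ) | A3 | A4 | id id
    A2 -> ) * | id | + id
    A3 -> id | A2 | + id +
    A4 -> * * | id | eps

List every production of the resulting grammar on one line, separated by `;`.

Nullable set = {A4, S}.
ε ∈ L(G) since S is nullable, so keep S → ε.

S -> ) | A3 | A4 | id id | eps; A2 -> ) * | id | + id; A3 -> id | A2 | + id +; A4 -> * * | id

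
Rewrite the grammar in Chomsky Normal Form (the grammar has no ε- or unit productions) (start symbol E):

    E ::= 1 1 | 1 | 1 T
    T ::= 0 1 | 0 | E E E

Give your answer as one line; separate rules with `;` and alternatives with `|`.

E ::= X1 X1 | 1 | X1 T; T ::= X2 X1 | 0 | E Y1; X1 ::= 1; X2 ::= 0; Y1 ::= E E

Introduce a nonterminal for each terminal appearing in a rule of length ≥ 2: X1 → 1, X2 → 0.
Binarize each right-hand side of length ≥ 3 by chaining fresh nonterminals (Y1, Y2, …): affected rules were T → E E E.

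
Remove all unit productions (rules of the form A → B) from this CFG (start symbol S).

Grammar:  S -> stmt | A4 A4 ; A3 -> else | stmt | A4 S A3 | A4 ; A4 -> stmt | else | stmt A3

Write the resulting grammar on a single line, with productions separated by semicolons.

Unit pairs: A3 ⇒* {A4}.
For every A with A ⇒* B via unit rules, add B's non-unit alternatives to A; then delete every rule of the form X → Y.

S -> stmt | A4 A4; A3 -> stmt | else | stmt A3 | A4 S A3; A4 -> stmt | else | stmt A3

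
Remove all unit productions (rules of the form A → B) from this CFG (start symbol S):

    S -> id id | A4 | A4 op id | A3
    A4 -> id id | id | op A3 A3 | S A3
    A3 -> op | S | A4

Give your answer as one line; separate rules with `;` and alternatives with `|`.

Unit pairs: A3 ⇒* {A4, S}; S ⇒* {A3, A4}.
Replace each nonterminal's rules with the union of the non-unit rules of every nonterminal it unit-derives.

S -> id id | id | op A3 A3 | S A3 | A4 op id | op; A4 -> id id | id | op A3 A3 | S A3; A3 -> id id | id | op A3 A3 | S A3 | A4 op id | op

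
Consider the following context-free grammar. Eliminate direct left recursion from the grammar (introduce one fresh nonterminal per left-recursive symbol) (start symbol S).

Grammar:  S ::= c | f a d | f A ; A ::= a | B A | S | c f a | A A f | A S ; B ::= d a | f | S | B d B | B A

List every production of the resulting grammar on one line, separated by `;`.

S ::= c | f a d | f A; A ::= a A' | B A A' | S A' | c f a A'; B ::= d a B' | f B' | S B'; A' ::= A f A' | S A' | epsilon; B' ::= d B B' | A B' | epsilon

A, B are directly left-recursive.
For A: α = {A f, S}, β = {a, B A, S, c f a}. Rewrite as A → β A' and A' → α A' | ε.
For B: α = {d B, A}, β = {d a, f, S}. Rewrite as B → β B' and B' → α B' | ε.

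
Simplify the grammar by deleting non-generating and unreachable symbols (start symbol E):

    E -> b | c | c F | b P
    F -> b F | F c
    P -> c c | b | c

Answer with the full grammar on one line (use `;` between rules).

E -> b | c | b P; P -> c c | b | c

Generating nonterminals: {E, P}.
Reachable from E after that: {E, P}.
Removed useless symbols: {F} and every production mentioning them.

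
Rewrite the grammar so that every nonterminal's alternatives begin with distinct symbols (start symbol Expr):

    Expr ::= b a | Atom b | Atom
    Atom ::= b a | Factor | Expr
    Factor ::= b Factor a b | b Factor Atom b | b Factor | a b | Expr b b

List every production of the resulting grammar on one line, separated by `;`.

Expr ::= b a | Atom Expr1; Atom ::= b a | Factor | Expr; Factor ::= a b | Expr b b | b Factor Factor1; Expr1 ::= b | eps; Factor1 ::= a b | Atom b | eps

Expr has alternatives sharing prefix 'Atom': factor to Expr → Atom Expr1 with Expr1 → b | ε.
Factor has alternatives sharing prefix 'b Factor': factor to Factor → b Factor Factor1 with Factor1 → a b | Atom b | ε.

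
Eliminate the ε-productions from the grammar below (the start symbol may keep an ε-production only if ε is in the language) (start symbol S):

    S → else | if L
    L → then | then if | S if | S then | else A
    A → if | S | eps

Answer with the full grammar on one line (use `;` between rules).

The nullable symbols are {A}.
ε ∉ L(G), so no ε-production is kept.
For each production, add variants omitting each subset of nullable occurrences: L → else A gives else A | else.

S → else | if L; L → then | then if | S if | S then | else A | else; A → if | S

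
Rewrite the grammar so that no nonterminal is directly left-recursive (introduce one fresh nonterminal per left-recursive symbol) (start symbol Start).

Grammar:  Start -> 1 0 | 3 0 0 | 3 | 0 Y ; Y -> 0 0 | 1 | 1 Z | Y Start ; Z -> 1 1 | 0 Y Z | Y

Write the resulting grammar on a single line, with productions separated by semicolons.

Start -> 1 0 | 3 0 0 | 3 | 0 Y; Y -> 0 0 Y1 | 1 Y1 | 1 Z Y1; Z -> 1 1 | 0 Y Z | Y; Y1 -> Start Y1 | ε

Y is directly left-recursive.
For Y: α = {Start}, β = {0 0, 1, 1 Z}. Rewrite as Y → β Y1 and Y1 → α Y1 | ε.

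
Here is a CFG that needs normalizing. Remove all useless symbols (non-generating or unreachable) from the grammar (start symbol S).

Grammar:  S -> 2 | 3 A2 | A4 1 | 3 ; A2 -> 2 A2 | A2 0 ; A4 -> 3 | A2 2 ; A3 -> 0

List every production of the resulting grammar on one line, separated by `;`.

S -> 2 | A4 1 | 3; A4 -> 3

Generating nonterminals: {A3, A4, S}.
Reachable from S after that: {A4, S}.
Removed useless symbols: {A2, A3} and every production mentioning them.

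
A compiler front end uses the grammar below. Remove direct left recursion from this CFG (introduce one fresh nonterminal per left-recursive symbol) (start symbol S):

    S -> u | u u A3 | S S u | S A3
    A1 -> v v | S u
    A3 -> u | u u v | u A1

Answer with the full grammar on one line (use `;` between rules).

S -> u S' | u u A3 S'; A1 -> v v | S u; A3 -> u | u u v | u A1; S' -> S u S' | A3 S' | ε

Left recursion appears on S.
For S: α = {S u, A3}, β = {u, u u A3}. Rewrite as S → β S' and S' → α S' | ε.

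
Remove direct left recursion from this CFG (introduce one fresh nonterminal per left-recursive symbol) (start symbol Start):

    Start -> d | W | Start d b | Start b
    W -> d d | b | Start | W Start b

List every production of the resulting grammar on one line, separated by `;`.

Start -> d Start1 | W Start1; W -> d d W1 | b W1 | Start W1; Start1 -> d b Start1 | b Start1 | ε; W1 -> Start b W1 | ε

Left recursion appears on Start, W.
For Start: α = {d b, b}, β = {d, W}. Rewrite as Start → β Start1 and Start1 → α Start1 | ε.
For W: α = {Start b}, β = {d d, b, Start}. Rewrite as W → β W1 and W1 → α W1 | ε.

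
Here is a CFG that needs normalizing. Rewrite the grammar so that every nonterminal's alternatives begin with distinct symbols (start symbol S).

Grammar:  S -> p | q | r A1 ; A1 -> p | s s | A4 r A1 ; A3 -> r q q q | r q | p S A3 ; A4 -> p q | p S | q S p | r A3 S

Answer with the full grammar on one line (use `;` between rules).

A3 has alternatives sharing prefix 'r q': factor to A3 → r q A3' with A3' → q q | ε.
A4 has alternatives sharing prefix 'p': factor to A4 → p A4' with A4' → q | S.

S -> p | q | r A1; A1 -> p | s s | A4 r A1; A3 -> p S A3 | r q A3'; A4 -> q S p | r A3 S | p A4'; A3' -> q q | epsilon; A4' -> q | S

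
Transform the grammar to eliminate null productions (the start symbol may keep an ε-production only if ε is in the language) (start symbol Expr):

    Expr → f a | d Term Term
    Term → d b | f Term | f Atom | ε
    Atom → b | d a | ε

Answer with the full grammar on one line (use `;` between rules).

Nullable nonterminals: {Atom, Term}.
ε ∉ L(G), so no ε-production is kept.
Expand every rule over subsets of its nullable positions: Expr → d Term Term gives d Term Term | d Term | d. Term → f Term gives f Term | f.

Expr → f a | d Term Term | d Term | d; Term → d b | f Term | f | f Atom; Atom → b | d a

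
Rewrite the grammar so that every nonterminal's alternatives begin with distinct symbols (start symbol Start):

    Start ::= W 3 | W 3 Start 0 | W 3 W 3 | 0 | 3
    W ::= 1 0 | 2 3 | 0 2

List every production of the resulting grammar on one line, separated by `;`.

Start ::= 0 | 3 | W 3 Start1; W ::= 1 0 | 2 3 | 0 2; Start1 ::= ε | Start 0 | W 3

Start has alternatives sharing prefix 'W 3': factor to Start → W 3 Start1 with Start1 → ε | Start 0 | W 3.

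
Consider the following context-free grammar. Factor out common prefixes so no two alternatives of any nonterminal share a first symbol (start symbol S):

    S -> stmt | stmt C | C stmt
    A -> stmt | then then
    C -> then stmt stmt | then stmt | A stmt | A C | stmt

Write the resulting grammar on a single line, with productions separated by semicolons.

S -> C stmt | stmt S'; A -> stmt | then then; C -> stmt | then stmt C' | A C''; S' -> ε | C; C' -> stmt | ε; C'' -> stmt | C

S has alternatives sharing prefix 'stmt': factor to S → stmt S' with S' → ε | C.
C has alternatives sharing prefix 'then stmt': factor to C → then stmt C' with C' → stmt | ε.
C has alternatives sharing prefix 'A': factor to C → A C'' with C'' → stmt | C.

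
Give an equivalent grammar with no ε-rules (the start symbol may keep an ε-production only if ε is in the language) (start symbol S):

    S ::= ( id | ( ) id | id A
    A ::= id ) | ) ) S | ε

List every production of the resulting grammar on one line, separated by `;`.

S ::= ( id | ( ) id | id A | id; A ::= id ) | ) ) S

The nullable symbols are {A}.
ε ∉ L(G), so no ε-production is kept.
For each production, add variants omitting each subset of nullable occurrences: S → id A gives id A | id.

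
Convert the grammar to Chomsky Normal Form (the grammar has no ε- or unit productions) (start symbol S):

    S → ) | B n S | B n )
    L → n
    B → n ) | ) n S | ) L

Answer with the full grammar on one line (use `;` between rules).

Introduce a nonterminal for each terminal appearing in a rule of length ≥ 2: X1 → n, X2 → ).
Binarize each right-hand side of length ≥ 3 by chaining fresh nonterminals (Y1, Y2, …): affected rules were S → B X1 S; S → B X1 X2; B → X2 X1 S.

S → ) | B Y1 | B Y2; L → n; B → X1 X2 | X2 Y3 | X2 L; X1 → n; X2 → ); Y1 → X1 S; Y2 → X1 X2; Y3 → X1 S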